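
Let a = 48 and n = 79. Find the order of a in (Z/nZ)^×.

By Lagrange's theorem, ord_79(48) divides φ(79) = 79 − 1 = 78 = 2 · 3 · 13.
Divisors of 78: 1, 2, 3, 6, 13, 26, 39, 78.
Check 48^d mod 79 for each divisor in increasing order:
48^1 ≡ 48 (mod 79)
48^2 ≡ 13 (mod 79)
48^3 ≡ 71 (mod 79)
48^6 ≡ 64 (mod 79)
48^13 ≡ 56 (mod 79)
48^26 ≡ 55 (mod 79)
48^39 ≡ 78 (mod 79)
48^78 ≡ 1 (mod 79) ✓
Therefore the multiplicative order of 48 modulo 79 is 78.

78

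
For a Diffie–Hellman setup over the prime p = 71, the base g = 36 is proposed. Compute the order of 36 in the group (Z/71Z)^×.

ord(36) | φ(71) = 71 − 1 = 70 = 2 · 5 · 7.
Divisors of 70: 1, 2, 5, 7, 10, 14, 35, 70.
Compute 36^d (mod 71) for the divisors d until we hit 1:
36^1 ≡ 36 (mod 71)
36^2 ≡ 18 (mod 71)
36^5 ≡ 20 (mod 71)
36^7 ≡ 5 (mod 71)
36^10 ≡ 45 (mod 71)
36^14 ≡ 25 (mod 71)
36^35 ≡ 1 (mod 71) ✓
Therefore the multiplicative order of 36 modulo 71 is 35.

35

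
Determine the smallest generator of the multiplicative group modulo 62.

φ(62) = φ(2)·φ(31) = 1·30 = 30 = 2 · 3 · 5.
Test candidates g = 2, 3, … against the prime factors q ∈ {2, 3, 5} of φ(62): g is a generator iff g^(30/q) ≢ 1 for every such q.
g = 2: gcd(2, 62) = 2 > 1, not a unit — skip.
g = 3: 3^15 ≡ 61; 3^10 ≡ 25; 3^6 ≡ 47 — none is 1, so 3 is a primitive root.
The smallest primitive root modulo 62 is 3.

3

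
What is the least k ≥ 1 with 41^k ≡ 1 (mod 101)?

20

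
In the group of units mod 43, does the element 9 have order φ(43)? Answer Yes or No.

φ(43) = 43 − 1 = 42 = 2 · 3 · 7.
9 is a primitive root mod 43 iff 9^(φ(43)/q) ≢ 1 for every prime q | φ(43), i.e. q ∈ {2, 3, 7}.
9^21 ≡ 1 (mod 43)  [q = 2: ≡ 1 ✗]
9^14 ≡ 6 (mod 43)  [q = 3: ≢ 1 ✓]
9^6 ≡ 4 (mod 43)  [q = 7: ≢ 1 ✓]
Since 9^21 ≡ 1, the order of 9 divides 21 < 42, so 9 is not a primitive root.

No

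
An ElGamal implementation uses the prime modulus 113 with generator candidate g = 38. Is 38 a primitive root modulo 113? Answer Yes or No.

Yes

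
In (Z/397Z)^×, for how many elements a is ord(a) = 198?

60

φ(397) = 397 − 1 = 396 = 2^2 · 3^2 · 11.
(Z/397Z)^× is cyclic (|G| = 396); a cyclic group of order m has exactly φ(d) elements of each order d | m, and none otherwise.
198 = 2 · 3^2 · 11 divides 396, and φ(198) = 60.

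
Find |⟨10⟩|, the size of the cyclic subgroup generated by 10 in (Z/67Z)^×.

By Lagrange's theorem, ord_67(10) divides φ(67) = 67 − 1 = 66 = 2 · 3 · 11.
Divisors of 66: 1, 2, 3, 6, 11, 22, 33, 66.
Compute 10^d (mod 67) for the divisors d until we hit 1:
10^1 ≡ 10 (mod 67)
10^2 ≡ 33 (mod 67)
10^3 ≡ 62 (mod 67)
10^6 ≡ 25 (mod 67)
10^11 ≡ 29 (mod 67)
10^22 ≡ 37 (mod 67)
10^33 ≡ 1 (mod 67) ✓
The smallest such exponent is 33, so the order of 10 is 33.

33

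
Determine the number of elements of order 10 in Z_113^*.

0

φ(113) = 113 − 1 = 112 = 2^4 · 7.
(Z/113Z)^× is cyclic (|G| = 112); a cyclic group of order m has exactly φ(d) elements of each order d | m, and none otherwise.
10 does not divide 112, so no element of (Z/113Z)^× has order 10.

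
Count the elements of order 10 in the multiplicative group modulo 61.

4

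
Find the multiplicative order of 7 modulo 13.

12

The order of 7 must divide φ(13) = 13 − 1 = 12 = 2^2 · 3.
Divisors of 12: 1, 2, 3, 4, 6, 12.
Compute 7^d (mod 13) for the divisors d until we hit 1:
7^1 ≡ 7
7^2 ≡ 10
7^3 ≡ 5
7^4 ≡ 9
7^6 ≡ 12
7^12 ≡ 1
Therefore the multiplicative order of 7 modulo 13 is 12.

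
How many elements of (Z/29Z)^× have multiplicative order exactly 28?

12

φ(29) = 29 − 1 = 28 = 2^2 · 7.
In a cyclic group of order 28, there are φ(d) elements of order d for each divisor d of 28, and zero for non-divisors.
28 = 2^2 · 7 divides 28, and φ(28) = 12.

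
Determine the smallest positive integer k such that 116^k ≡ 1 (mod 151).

75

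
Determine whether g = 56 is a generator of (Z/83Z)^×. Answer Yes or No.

Yes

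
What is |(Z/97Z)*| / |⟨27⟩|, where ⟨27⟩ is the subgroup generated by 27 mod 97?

6

ord(27) | φ(97) = 97 − 1 = 96 = 2^5 · 3.
Divisors of 96: 1, 2, 3, 4, 6, 8, 12, 16, 24, 32, 48, 96.
Test each divisor d:
27^1 ≡ 27 (mod 97)
27^2 ≡ 50 (mod 97)
27^3 ≡ 89 (mod 97)
27^4 ≡ 75 (mod 97)
27^6 ≡ 64 (mod 97)
27^8 ≡ 96 (mod 97)
27^12 ≡ 22 (mod 97)
27^16 ≡ 1 (mod 97) ✓
The order of 27 is 16, so the subgroup it generates has 16 elements.
[(Z/97Z)^× : ⟨27⟩] = 96/16 = 6.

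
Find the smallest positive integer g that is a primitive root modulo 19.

2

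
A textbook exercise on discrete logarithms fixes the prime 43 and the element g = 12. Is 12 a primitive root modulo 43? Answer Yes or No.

φ(43) = 43 − 1 = 42 = 2 · 3 · 7.
12 is a primitive root mod 43 iff 12^(φ(43)/q) ≢ 1 for every prime q | φ(43), i.e. q ∈ {2, 3, 7}.
12^21 ≡ 42 (mod 43)  [q = 2: ≢ 1 ✓]
12^14 ≡ 36 (mod 43)  [q = 3: ≢ 1 ✓]
12^6 ≡ 21 (mod 43)  [q = 7: ≢ 1 ✓]
Every test exponent gives a nontrivial residue, hence 12 generates the full group.

Yes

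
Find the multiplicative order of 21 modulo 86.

7

ord(21) | φ(86) = φ(2)·φ(43) = 1·42 = 42 = 2 · 3 · 7.
Divisors of 42: 1, 2, 3, 6, 7, 14, 21, 42.
Test each divisor d:
21^1 ≡ 21 (mod 86)
21^2 ≡ 11 (mod 86)
21^3 ≡ 59 (mod 86)
21^6 ≡ 41 (mod 86)
21^7 ≡ 1 (mod 86) ✓
So ord_86(21) = 7.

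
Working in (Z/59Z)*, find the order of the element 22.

29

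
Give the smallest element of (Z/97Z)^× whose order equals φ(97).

5

φ(97) = 97 − 1 = 96 = 2^5 · 3.
g is a primitive root iff g^(96/q) ≢ 1 (mod 97) for each prime q ∈ {2, 3}.
g = 2: 2^48 ≡ 1 — hits 1, so not a primitive root.
g = 3: 3^48 ≡ 1 — hits 1, so not a primitive root.
g = 4: 4^48 ≡ 1 — hits 1, so not a primitive root.
g = 5: 5^48 ≡ 96; 5^32 ≡ 35 — none is 1, so 5 is a primitive root.
The smallest primitive root modulo 97 is 5.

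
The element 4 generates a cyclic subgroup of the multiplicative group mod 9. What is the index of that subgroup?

2

Since 4 ∈ (Z/9Z)^×, its order divides φ(9) = φ(3^2) = 3·(3−1) = 6 = 2 · 3.
Divisors of 6: 1, 2, 3, 6.
Evaluate successive powers at the divisors of 6:
4^1 ≡ 4
4^2 ≡ 7
4^3 ≡ 1
So ord_9(4) = 3, hence |⟨4⟩| = 3.
The index is φ(9) / ord(4) = 6 / 3 = 2.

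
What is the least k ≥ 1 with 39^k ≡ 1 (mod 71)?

14

By Lagrange's theorem, ord_71(39) divides φ(71) = 71 − 1 = 70 = 2 · 5 · 7.
Divisors of 70: 1, 2, 5, 7, 10, 14, 35, 70.
Test each divisor d:
39^1 ≡ 39 (mod 71)
39^2 ≡ 30 (mod 71)
39^5 ≡ 26 (mod 71)
39^7 ≡ 70 (mod 71)
39^10 ≡ 37 (mod 71)
39^14 ≡ 1 (mod 71) ✓
Hence ord(39) = 14.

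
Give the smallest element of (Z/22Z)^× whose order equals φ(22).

7

φ(22) = φ(2)·φ(11) = 1·10 = 10 = 2 · 5.
g is a primitive root iff g^(10/q) ≢ 1 (mod 22) for each prime q ∈ {2, 5}.
g = 2: gcd(2, 22) = 2 > 1, not a unit — skip.
g = 3: 3^5 ≡ 1 — hits 1, so not a primitive root.
g = 4: gcd(4, 22) = 2 > 1, not a unit — skip.
g = 5: 5^5 ≡ 1 — hits 1, so not a primitive root.
g = 6: gcd(6, 22) = 2 > 1, not a unit — skip.
g = 7: 7^5 ≡ 21; 7^2 ≡ 5 — none is 1, so 7 is a primitive root.
The smallest primitive root modulo 22 is 7.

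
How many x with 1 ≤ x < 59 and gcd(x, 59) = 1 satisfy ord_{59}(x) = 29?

28

φ(59) = 59 − 1 = 58 = 2 · 29.
In a cyclic group of order 58, there are φ(d) elements of order d for each divisor d of 58, and zero for non-divisors.
29 | 58, and φ(29) = 29 − 1 = 28.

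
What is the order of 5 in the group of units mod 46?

The order of 5 must divide φ(46) = φ(2)·φ(23) = 1·22 = 22 = 2 · 11.
Divisors of 22: 1, 2, 11, 22.
Evaluate successive powers at the divisors of 22:
5^1 ≡ 5 (mod 46)
5^2 ≡ 25 (mod 46)
5^11 ≡ 45 (mod 46)
5^22 ≡ 1 (mod 46) ✓
The smallest such exponent is 22, so the order of 5 is 22.

22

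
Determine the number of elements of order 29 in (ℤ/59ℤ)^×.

28

φ(59) = 59 − 1 = 58 = 2 · 29.
(Z/59Z)^× is cyclic (|G| = 58); a cyclic group of order m has exactly φ(d) elements of each order d | m, and none otherwise.
29 | 58, and φ(29) = 29 − 1 = 28.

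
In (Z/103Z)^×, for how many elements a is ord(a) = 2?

1

φ(103) = 103 − 1 = 102 = 2 · 3 · 17.
(Z/103Z)^× is cyclic (|G| = 102); a cyclic group of order m has exactly φ(d) elements of each order d | m, and none otherwise.
2 | 102, and φ(2) = 2 − 1 = 1.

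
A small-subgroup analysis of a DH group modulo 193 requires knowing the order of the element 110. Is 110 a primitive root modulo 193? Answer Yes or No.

No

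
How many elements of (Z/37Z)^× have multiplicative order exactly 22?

0

φ(37) = 37 − 1 = 36 = 2^2 · 3^2.
(Z/37Z)^× is cyclic (|G| = 36); a cyclic group of order m has exactly φ(d) elements of each order d | m, and none otherwise.
Since 22 ∤ 36, the count is 0.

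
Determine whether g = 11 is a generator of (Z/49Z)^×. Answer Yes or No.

No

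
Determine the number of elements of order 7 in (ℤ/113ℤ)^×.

6

φ(113) = 113 − 1 = 112 = 2^4 · 7.
In a cyclic group of order 112, there are φ(d) elements of order d for each divisor d of 112, and zero for non-divisors.
7 | 112, and φ(7) = 7 − 1 = 6.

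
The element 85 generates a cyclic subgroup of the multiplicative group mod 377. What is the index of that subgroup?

4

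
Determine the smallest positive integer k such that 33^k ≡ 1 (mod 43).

By Lagrange's theorem, ord_43(33) divides φ(43) = 43 − 1 = 42 = 2 · 3 · 7.
Divisors of 42: 1, 2, 3, 6, 7, 14, 21, 42.
Evaluate successive powers at the divisors of 42:
33^1 ≡ 33 (mod 43)
33^2 ≡ 14 (mod 43)
33^3 ≡ 32 (mod 43)
33^6 ≡ 35 (mod 43)
33^7 ≡ 37 (mod 43)
33^14 ≡ 36 (mod 43)
33^21 ≡ 42 (mod 43)
33^42 ≡ 1 (mod 43) ✓
Hence ord(33) = 42.

42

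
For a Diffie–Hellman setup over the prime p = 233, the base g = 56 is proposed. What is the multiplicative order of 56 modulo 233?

116

ord(56) | φ(233) = 233 − 1 = 232 = 2^3 · 29.
Divisors of 232: 1, 2, 4, 8, 29, 58, 116, 232.
Compute 56^d (mod 233) for the divisors d until we hit 1:
56^1 ≡ 56 (mod 233)
56^2 ≡ 107 (mod 233)
56^4 ≡ 32 (mod 233)
56^8 ≡ 92 (mod 233)
56^29 ≡ 89 (mod 233)
56^58 ≡ 232 (mod 233)
56^116 ≡ 1 (mod 233) ✓
So ord_233(56) = 116.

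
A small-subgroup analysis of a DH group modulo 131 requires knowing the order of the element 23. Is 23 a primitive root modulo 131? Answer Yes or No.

Yes

φ(131) = 131 − 1 = 130 = 2 · 5 · 13.
Test 23^(130/q) mod 131 for each prime factor q of 130:
23^65 ≡ 130 (mod 131)  [q = 2: ≢ 1 ✓]
23^26 ≡ 61 (mod 131)  [q = 5: ≢ 1 ✓]
23^10 ≡ 112 (mod 131)  [q = 13: ≢ 1 ✓]
None equal 1, so ord_131(23) = 130: 23 is a primitive root.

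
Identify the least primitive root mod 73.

5

φ(73) = 73 − 1 = 72 = 2^3 · 3^2.
Test candidates g = 2, 3, … against the prime factors q ∈ {2, 3} of φ(73): g is a generator iff g^(72/q) ≢ 1 for every such q.
g = 2: 2^36 ≡ 1 — hits 1, so not a primitive root.
g = 3: 3^36 ≡ 1 — hits 1, so not a primitive root.
g = 4: 4^36 ≡ 1 — hits 1, so not a primitive root.
g = 5: 5^36 ≡ 72; 5^24 ≡ 8 — none is 1, so 5 is a primitive root.
So 5 is the smallest generator of (Z/73Z)^×.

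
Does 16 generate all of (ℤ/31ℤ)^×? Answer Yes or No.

No

φ(31) = 31 − 1 = 30 = 2 · 3 · 5.
16 is a primitive root mod 31 iff 16^(φ(31)/q) ≢ 1 for every prime q | φ(31), i.e. q ∈ {2, 3, 5}.
16^15 ≡ 1 (mod 31)  [q = 2: ≡ 1 ✗]
16^10 ≡ 1 (mod 31)  [q = 3: ≡ 1 ✗]
16^6 ≡ 16 (mod 31)  [q = 5: ≢ 1 ✓]
The check at q = 2 fails, so 16 generates a proper subgroup.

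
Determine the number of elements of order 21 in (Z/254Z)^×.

12

φ(254) = φ(2)·φ(127) = 1·126 = 126 = 2 · 3^2 · 7.
In a cyclic group of order 126, there are φ(d) elements of order d for each divisor d of 126, and zero for non-divisors.
21 = 3 · 7 divides 126, and φ(21) = 12.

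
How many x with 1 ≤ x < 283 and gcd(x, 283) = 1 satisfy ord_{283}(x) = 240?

φ(283) = 283 − 1 = 282 = 2 · 3 · 47.
In a cyclic group of order 282, there are φ(d) elements of order d for each divisor d of 282, and zero for non-divisors.
Since 240 ∤ 282, the count is 0.

0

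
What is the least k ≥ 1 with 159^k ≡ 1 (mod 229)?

57

By Lagrange's theorem, ord_229(159) divides φ(229) = 229 − 1 = 228 = 2^2 · 3 · 19.
Divisors of 228: 1, 2, 3, 4, 6, 12, 19, 38, 57, 76, 114, 228.
Check 159^d mod 229 for each divisor in increasing order:
159^1 ≡ 159 (mod 229)
159^2 ≡ 91 (mod 229)
159^3 ≡ 42 (mod 229)
159^4 ≡ 37 (mod 229)
159^6 ≡ 161 (mod 229)
159^12 ≡ 44 (mod 229)
159^19 ≡ 134 (mod 229)
159^38 ≡ 94 (mod 229)
159^57 ≡ 1 (mod 229) ✓
The smallest such exponent is 57, so the order of 159 is 57.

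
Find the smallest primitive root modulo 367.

6

φ(367) = 367 − 1 = 366 = 2 · 3 · 61.
Test candidates g = 2, 3, … against the prime factors q ∈ {2, 3, 61} of φ(367): g is a generator iff g^(366/q) ≢ 1 for every such q.
g = 2: 2^183 ≡ 1 — hits 1, so not a primitive root.
g = 3: 3^183 ≡ 366; 3^122 ≡ 1 — hits 1, so not a primitive root.
g = 4: 4^183 ≡ 1 — hits 1, so not a primitive root.
g = 5: 5^183 ≡ 366; 5^122 ≡ 1 — hits 1, so not a primitive root.
g = 6: 6^183 ≡ 366; 6^122 ≡ 283; 6^6 ≡ 47 — none is 1, so 6 is a primitive root.
So 6 is the smallest generator of (Z/367Z)^×.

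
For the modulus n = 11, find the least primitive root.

2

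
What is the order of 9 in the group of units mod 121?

5

The order of 9 must divide φ(121) = φ(11^2) = 11·(11−1) = 110 = 2 · 5 · 11.
Divisors of 110: 1, 2, 5, 10, 11, 22, 55, 110.
Compute 9^d (mod 121) for the divisors d until we hit 1:
9^1 ≡ 9
9^2 ≡ 81
9^5 ≡ 1
Therefore the multiplicative order of 9 modulo 121 is 5.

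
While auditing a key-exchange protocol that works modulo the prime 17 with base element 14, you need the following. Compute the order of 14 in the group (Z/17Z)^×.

16

ord(14) | φ(17) = 17 − 1 = 16 = 2^4.
Divisors of 16: 1, 2, 4, 8, 16.
Compute 14^d (mod 17) for the divisors d until we hit 1:
14^1 ≡ 14
14^2 ≡ 9
14^4 ≡ 13
14^8 ≡ 16
14^16 ≡ 1
Hence ord(14) = 16.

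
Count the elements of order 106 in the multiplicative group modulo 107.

φ(107) = 107 − 1 = 106 = 2 · 53.
(Z/107Z)^× is cyclic (|G| = 106); a cyclic group of order m has exactly φ(d) elements of each order d | m, and none otherwise.
106 = 2 · 53 divides 106, and φ(106) = 52.

52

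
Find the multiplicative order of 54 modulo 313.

Since 54 ∈ (Z/313Z)^×, its order divides φ(313) = 313 − 1 = 312 = 2^3 · 3 · 13.
Divisors of 312: 1, 2, 3, 4, 6, 8, 12, 13, 24, 26, 39, 52, 78, 104, 156, 312.
Evaluate successive powers at the divisors of 312:
54^1 ≡ 54 (mod 313)
54^2 ≡ 99 (mod 313)
54^3 ≡ 25 (mod 313)
54^4 ≡ 98 (mod 313)
54^6 ≡ 312 (mod 313)
54^8 ≡ 214 (mod 313)
54^12 ≡ 1 (mod 313) ✓
The smallest such exponent is 12, so the order of 54 is 12.

12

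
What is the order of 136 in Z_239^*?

119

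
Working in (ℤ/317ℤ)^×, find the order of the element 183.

ord(183) | φ(317) = 317 − 1 = 316 = 2^2 · 79.
Divisors of 316: 1, 2, 4, 79, 158, 316.
Test each divisor d:
183^1 ≡ 183 (mod 317)
183^2 ≡ 204 (mod 317)
183^4 ≡ 89 (mod 317)
183^79 ≡ 114 (mod 317)
183^158 ≡ 316 (mod 317)
183^316 ≡ 1 (mod 317) ✓
Hence ord(183) = 316.

316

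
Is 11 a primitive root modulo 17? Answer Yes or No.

φ(17) = 17 − 1 = 16 = 2^4.
It suffices to check that the order of 11 is not a proper divisor of 16: compute 11^(16/q) for q ∈ {2}.
11^8 ≡ 16 (mod 17)  [q = 2: ≢ 1 ✓]
All checks pass, so 11 has order 16 and is a primitive root modulo 17.

Yes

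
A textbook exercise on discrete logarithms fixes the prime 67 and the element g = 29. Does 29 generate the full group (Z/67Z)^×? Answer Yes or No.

No

φ(67) = 67 − 1 = 66 = 2 · 3 · 11.
It suffices to check that the order of 29 is not a proper divisor of 66: compute 29^(66/q) for q ∈ {2, 3, 11}.
29^33 ≡ 1 (mod 67)  [q = 2: ≡ 1 ✗]
29^22 ≡ 29 (mod 67)  [q = 3: ≢ 1 ✓]
29^6 ≡ 1 (mod 67)  [q = 11: ≡ 1 ✗]
The check at q = 2 fails, so 29 generates a proper subgroup.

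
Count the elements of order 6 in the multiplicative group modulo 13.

2

φ(13) = 13 − 1 = 12 = 2^2 · 3.
In a cyclic group of order 12, there are φ(d) elements of order d for each divisor d of 12, and zero for non-divisors.
6 = 2 · 3 divides 12, and φ(6) = 2.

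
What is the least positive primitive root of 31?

3

φ(31) = 31 − 1 = 30 = 2 · 3 · 5.
Test candidates g = 2, 3, … against the prime factors q ∈ {2, 3, 5} of φ(31): g is a generator iff g^(30/q) ≢ 1 for every such q.
g = 2: 2^15 ≡ 1 — hits 1, so not a primitive root.
g = 3: 3^15 ≡ 30; 3^10 ≡ 25; 3^6 ≡ 16 — none is 1, so 3 is a primitive root.
So 3 is the smallest generator of (Z/31Z)^×.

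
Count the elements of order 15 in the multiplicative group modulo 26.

0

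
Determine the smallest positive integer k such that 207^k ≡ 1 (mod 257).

ord(207) | φ(257) = 257 − 1 = 256 = 2^8.
Divisors of 256: 1, 2, 4, 8, 16, 32, 64, 128, 256.
Check 207^d mod 257 for each divisor in increasing order:
207^1 ≡ 207 (mod 257)
207^2 ≡ 187 (mod 257)
207^4 ≡ 17 (mod 257)
207^8 ≡ 32 (mod 257)
207^16 ≡ 253 (mod 257)
207^32 ≡ 16 (mod 257)
207^64 ≡ 256 (mod 257)
207^128 ≡ 1 (mod 257) ✓
Therefore the multiplicative order of 207 modulo 257 is 128.

128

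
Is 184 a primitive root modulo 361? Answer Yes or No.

Yes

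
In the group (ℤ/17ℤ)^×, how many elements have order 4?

2

φ(17) = 17 − 1 = 16 = 2^4.
Since (Z/17Z)^× is cyclic of order 16, the number of elements of order d is φ(d) when d | 16 and 0 otherwise.
4 = 2^2 divides 16, and φ(4) = 2.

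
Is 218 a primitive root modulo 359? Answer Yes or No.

φ(359) = 359 − 1 = 358 = 2 · 179.
It suffices to check that the order of 218 is not a proper divisor of 358: compute 218^(358/q) for q ∈ {2, 179}.
218^179 ≡ 358 (mod 359)  [q = 2: ≢ 1 ✓]
218^2 ≡ 136 (mod 359)  [q = 179: ≢ 1 ✓]
All checks pass, so 218 has order 358 and is a primitive root modulo 359.

Yes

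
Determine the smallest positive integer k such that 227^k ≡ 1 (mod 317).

79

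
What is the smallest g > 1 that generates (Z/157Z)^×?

5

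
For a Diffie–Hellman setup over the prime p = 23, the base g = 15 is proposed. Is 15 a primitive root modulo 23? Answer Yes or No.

Yes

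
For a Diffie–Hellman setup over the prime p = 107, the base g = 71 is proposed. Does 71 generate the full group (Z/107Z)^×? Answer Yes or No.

Yes

φ(107) = 107 − 1 = 106 = 2 · 53.
It suffices to check that the order of 71 is not a proper divisor of 106: compute 71^(106/q) for q ∈ {2, 53}.
71^53 ≡ 106 (mod 107)  [q = 2: ≢ 1 ✓]
71^2 ≡ 12 (mod 107)  [q = 53: ≢ 1 ✓]
All checks pass, so 71 has order 106 and is a primitive root modulo 107.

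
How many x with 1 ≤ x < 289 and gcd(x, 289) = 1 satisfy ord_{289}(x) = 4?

φ(289) = φ(17^2) = 17·(17−1) = 272 = 2^4 · 17.
(Z/289Z)^× is cyclic (|G| = 272); a cyclic group of order m has exactly φ(d) elements of each order d | m, and none otherwise.
4 = 2^2 divides 272, and φ(4) = 2.

2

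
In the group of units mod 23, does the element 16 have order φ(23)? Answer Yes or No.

No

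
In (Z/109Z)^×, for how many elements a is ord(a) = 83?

0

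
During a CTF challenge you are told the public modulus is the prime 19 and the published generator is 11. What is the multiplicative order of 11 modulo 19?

The order of 11 must divide φ(19) = 19 − 1 = 18 = 2 · 3^2.
Divisors of 18: 1, 2, 3, 6, 9, 18.
Test each divisor d:
11^1 ≡ 11
11^2 ≡ 7
11^3 ≡ 1
Therefore the multiplicative order of 11 modulo 19 is 3.

3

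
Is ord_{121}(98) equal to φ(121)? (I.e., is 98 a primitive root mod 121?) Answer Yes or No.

No

φ(121) = φ(11^2) = 11·(11−1) = 110 = 2 · 5 · 11.
An element g generates (Z/121Z)^× iff g^(110/q) ≢ 1 (mod 121) for each prime q ∈ {2, 5, 11}.
98^55 ≡ 120 (mod 121)  [q = 2: ≢ 1 ✓]
98^22 ≡ 1 (mod 121)  [q = 5: ≡ 1 ✗]
98^10 ≡ 100 (mod 121)  [q = 11: ≢ 1 ✓]
The check at q = 5 fails, so 98 generates a proper subgroup.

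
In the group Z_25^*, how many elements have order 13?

0

φ(25) = φ(5^2) = 5·(5−1) = 20 = 2^2 · 5.
(Z/25Z)^× is cyclic (|G| = 20); a cyclic group of order m has exactly φ(d) elements of each order d | m, and none otherwise.
13 does not divide 20, so no element of (Z/25Z)^× has order 13.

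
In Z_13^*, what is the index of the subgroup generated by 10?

By Lagrange's theorem, ord_13(10) divides φ(13) = 13 − 1 = 12 = 2^2 · 3.
Divisors of 12: 1, 2, 3, 4, 6, 12.
Check 10^d mod 13 for each divisor in increasing order:
10^1 ≡ 10 (mod 13)
10^2 ≡ 9 (mod 13)
10^3 ≡ 12 (mod 13)
10^4 ≡ 3 (mod 13)
10^6 ≡ 1 (mod 13) ✓
So ord_13(10) = 6, hence |⟨10⟩| = 6.
Index = |(Z/13Z)^×| / |⟨10⟩| = 12 / 6 = 2.

2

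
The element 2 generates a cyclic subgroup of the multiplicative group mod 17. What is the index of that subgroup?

2

The order of 2 must divide φ(17) = 17 − 1 = 16 = 2^4.
Divisors of 16: 1, 2, 4, 8, 16.
Compute 2^d (mod 17) for the divisors d until we hit 1:
2^1 ≡ 2 (mod 17)
2^2 ≡ 4 (mod 17)
2^4 ≡ 16 (mod 17)
2^8 ≡ 1 (mod 17) ✓
So ord_17(2) = 8, hence |⟨2⟩| = 8.
[(Z/17Z)^× : ⟨2⟩] = 16/8 = 2.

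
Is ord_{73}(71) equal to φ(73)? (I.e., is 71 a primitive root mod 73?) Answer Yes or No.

No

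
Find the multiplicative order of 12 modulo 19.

6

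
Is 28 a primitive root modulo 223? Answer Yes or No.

No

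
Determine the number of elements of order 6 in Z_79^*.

2

φ(79) = 79 − 1 = 78 = 2 · 3 · 13.
In a cyclic group of order 78, there are φ(d) elements of order d for each divisor d of 78, and zero for non-divisors.
6 = 2 · 3 divides 78, and φ(6) = 2.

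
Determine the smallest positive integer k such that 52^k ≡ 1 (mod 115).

44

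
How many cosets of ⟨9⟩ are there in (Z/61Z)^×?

12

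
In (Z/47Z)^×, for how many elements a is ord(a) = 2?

φ(47) = 47 − 1 = 46 = 2 · 23.
In a cyclic group of order 46, there are φ(d) elements of order d for each divisor d of 46, and zero for non-divisors.
2 | 46, and φ(2) = 2 − 1 = 1.

1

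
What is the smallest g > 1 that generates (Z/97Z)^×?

5

φ(97) = 97 − 1 = 96 = 2^5 · 3.
Test candidates g = 2, 3, … against the prime factors q ∈ {2, 3} of φ(97): g is a generator iff g^(96/q) ≢ 1 for every such q.
g = 2: 2^48 ≡ 1 — hits 1, so not a primitive root.
g = 3: 3^48 ≡ 1 — hits 1, so not a primitive root.
g = 4: 4^48 ≡ 1 — hits 1, so not a primitive root.
g = 5: 5^48 ≡ 96; 5^32 ≡ 35 — none is 1, so 5 is a primitive root.
So 5 is the smallest generator of (Z/97Z)^×.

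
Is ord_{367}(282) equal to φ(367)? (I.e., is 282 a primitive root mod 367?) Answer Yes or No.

Yes

φ(367) = 367 − 1 = 366 = 2 · 3 · 61.
An element g generates (Z/367Z)^× iff g^(366/q) ≢ 1 (mod 367) for each prime q ∈ {2, 3, 61}.
282^183 ≡ 366 (mod 367)  [q = 2: ≢ 1 ✓]
282^122 ≡ 283 (mod 367)  [q = 3: ≢ 1 ✓]
282^6 ≡ 340 (mod 367)  [q = 61: ≢ 1 ✓]
None equal 1, so ord_367(282) = 366: 282 is a primitive root.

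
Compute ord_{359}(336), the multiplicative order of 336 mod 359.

Since 336 ∈ (Z/359Z)^×, its order divides φ(359) = 359 − 1 = 358 = 2 · 179.
Divisors of 358: 1, 2, 179, 358.
Check 336^d mod 359 for each divisor in increasing order:
336^1 ≡ 336 (mod 359)
336^2 ≡ 170 (mod 359)
336^179 ≡ 358 (mod 359)
336^358 ≡ 1 (mod 359) ✓
Hence ord(336) = 358.

358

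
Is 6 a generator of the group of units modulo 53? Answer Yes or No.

No

φ(53) = 53 − 1 = 52 = 2^2 · 13.
6 is a primitive root mod 53 iff 6^(φ(53)/q) ≢ 1 for every prime q | φ(53), i.e. q ∈ {2, 13}.
6^26 ≡ 1 (mod 53)  [q = 2: ≡ 1 ✗]
6^4 ≡ 24 (mod 53)  [q = 13: ≢ 1 ✓]
Since 6^26 ≡ 1, the order of 6 divides 26 < 52, so 6 is not a primitive root.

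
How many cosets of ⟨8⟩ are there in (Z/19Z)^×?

3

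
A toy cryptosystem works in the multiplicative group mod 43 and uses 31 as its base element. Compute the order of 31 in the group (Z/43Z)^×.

The order of 31 must divide φ(43) = 43 − 1 = 42 = 2 · 3 · 7.
Divisors of 42: 1, 2, 3, 6, 7, 14, 21, 42.
Evaluate successive powers at the divisors of 42:
31^1 ≡ 31 (mod 43)
31^2 ≡ 15 (mod 43)
31^3 ≡ 35 (mod 43)
31^6 ≡ 21 (mod 43)
31^7 ≡ 6 (mod 43)
31^14 ≡ 36 (mod 43)
31^21 ≡ 1 (mod 43) ✓
The smallest such exponent is 21, so the order of 31 is 21.

21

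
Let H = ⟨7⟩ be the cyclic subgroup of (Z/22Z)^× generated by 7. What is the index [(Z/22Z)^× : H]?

1

ord(7) | φ(22) = φ(2)·φ(11) = 1·10 = 10 = 2 · 5.
Divisors of 10: 1, 2, 5, 10.
Test each divisor d:
7^1 ≡ 7 (mod 22)
7^2 ≡ 5 (mod 22)
7^5 ≡ 21 (mod 22)
7^10 ≡ 1 (mod 22) ✓
Thus |⟨7⟩| = ord(7) = 10.
The index is φ(22) / ord(7) = 10 / 10 = 1.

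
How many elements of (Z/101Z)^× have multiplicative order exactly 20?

8

φ(101) = 101 − 1 = 100 = 2^2 · 5^2.
Since (Z/101Z)^× is cyclic of order 100, the number of elements of order d is φ(d) when d | 100 and 0 otherwise.
20 = 2^2 · 5 divides 100, and φ(20) = 8.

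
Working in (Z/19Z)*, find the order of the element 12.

ord(12) | φ(19) = 19 − 1 = 18 = 2 · 3^2.
Divisors of 18: 1, 2, 3, 6, 9, 18.
Compute 12^d (mod 19) for the divisors d until we hit 1:
12^1 ≡ 12 (mod 19)
12^2 ≡ 11 (mod 19)
12^3 ≡ 18 (mod 19)
12^6 ≡ 1 (mod 19) ✓
Hence ord(12) = 6.

6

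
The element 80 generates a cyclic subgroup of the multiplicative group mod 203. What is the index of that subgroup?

The order of 80 must divide φ(203) = φ(7·29) = (7−1)·(29−1) = 6·28 = 168 = 2^3 · 3 · 7.
Divisors of 168: 1, 2, 3, 4, 6, 7, 8, 12, 14, 21, 24, 28, 42, 56, 84, 168.
Check 80^d mod 203 for each divisor in increasing order:
80^1 ≡ 80
80^2 ≡ 107
80^3 ≡ 34
80^4 ≡ 81
80^6 ≡ 141
80^7 ≡ 115
80^8 ≡ 65
80^12 ≡ 190
80^14 ≡ 30
80^21 ≡ 202
80^24 ≡ 169
80^28 ≡ 88
80^42 ≡ 1
Thus |⟨80⟩| = ord(80) = 42.
Index = |(Z/203Z)^×| / |⟨80⟩| = 168 / 42 = 4.

4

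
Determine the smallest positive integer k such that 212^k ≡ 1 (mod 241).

120

The order of 212 must divide φ(241) = 241 − 1 = 240 = 2^4 · 3 · 5.
Divisors of 240: 1, 2, 3, 4, 5, 6, 8, 10, 12, 15, 16, 20, 24, 30, 40, 48, 60, 80, 120, 240.
Evaluate successive powers at the divisors of 240:
212^1 ≡ 212
212^2 ≡ 118
212^3 ≡ 193
212^4 ≡ 187
212^5 ≡ 120
212^6 ≡ 135
212^8 ≡ 24
212^10 ≡ 181
212^12 ≡ 150
212^15 ≡ 30
212^16 ≡ 94
212^20 ≡ 226
212^24 ≡ 87
212^30 ≡ 177
212^40 ≡ 225
212^48 ≡ 98
212^60 ≡ 240
212^80 ≡ 15
212^120 ≡ 1
Therefore the multiplicative order of 212 modulo 241 is 120.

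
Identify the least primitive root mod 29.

2

φ(29) = 29 − 1 = 28 = 2^2 · 7.
g is a primitive root iff g^(28/q) ≢ 1 (mod 29) for each prime q ∈ {2, 7}.
g = 2: 2^14 ≡ 28; 2^4 ≡ 16 — none is 1, so 2 is a primitive root.
So 2 is the smallest generator of (Z/29Z)^×.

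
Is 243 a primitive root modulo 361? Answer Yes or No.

Yes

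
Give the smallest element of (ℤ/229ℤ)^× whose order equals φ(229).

6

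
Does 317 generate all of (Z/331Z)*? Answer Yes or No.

φ(331) = 331 − 1 = 330 = 2 · 3 · 5 · 11.
317 is a primitive root mod 331 iff 317^(φ(331)/q) ≢ 1 for every prime q | φ(331), i.e. q ∈ {2, 3, 5, 11}.
317^165 ≡ 330 (mod 331)  [q = 2: ≢ 1 ✓]
317^110 ≡ 299 (mod 331)  [q = 3: ≢ 1 ✓]
317^66 ≡ 124 (mod 331)  [q = 5: ≢ 1 ✓]
317^30 ≡ 111 (mod 331)  [q = 11: ≢ 1 ✓]
All checks pass, so 317 has order 330 and is a primitive root modulo 331.

Yes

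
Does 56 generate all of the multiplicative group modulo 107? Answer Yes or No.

No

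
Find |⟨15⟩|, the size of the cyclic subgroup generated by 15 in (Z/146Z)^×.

The order of 15 must divide φ(146) = φ(2)·φ(73) = 1·72 = 72 = 2^3 · 3^2.
Divisors of 72: 1, 2, 3, 4, 6, 8, 9, 12, 18, 24, 36, 72.
Compute 15^d (mod 146) for the divisors d until we hit 1:
15^1 ≡ 15 (mod 146)
15^2 ≡ 79 (mod 146)
15^3 ≡ 17 (mod 146)
15^4 ≡ 109 (mod 146)
15^6 ≡ 143 (mod 146)
15^8 ≡ 55 (mod 146)
15^9 ≡ 95 (mod 146)
15^12 ≡ 9 (mod 146)
15^18 ≡ 119 (mod 146)
15^24 ≡ 81 (mod 146)
15^36 ≡ 145 (mod 146)
15^72 ≡ 1 (mod 146) ✓
So ord_146(15) = 72.

72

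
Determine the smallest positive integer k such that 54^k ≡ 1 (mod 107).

106

The order of 54 must divide φ(107) = 107 − 1 = 106 = 2 · 53.
Divisors of 106: 1, 2, 53, 106.
Check 54^d mod 107 for each divisor in increasing order:
54^1 ≡ 54 (mod 107)
54^2 ≡ 27 (mod 107)
54^53 ≡ 106 (mod 107)
54^106 ≡ 1 (mod 107) ✓
Therefore the multiplicative order of 54 modulo 107 is 106.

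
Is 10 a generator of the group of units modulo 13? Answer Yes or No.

No

φ(13) = 13 − 1 = 12 = 2^2 · 3.
An element g generates (Z/13Z)^× iff g^(12/q) ≢ 1 (mod 13) for each prime q ∈ {2, 3}.
10^6 ≡ 1 (mod 13)  [q = 2: ≡ 1 ✗]
10^4 ≡ 3 (mod 13)  [q = 3: ≢ 1 ✓]
10^6 ≡ 1 shows ord(10) | 6, strictly less than φ(13); not a primitive root.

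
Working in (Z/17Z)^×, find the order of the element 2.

8

Since 2 ∈ (Z/17Z)^×, its order divides φ(17) = 17 − 1 = 16 = 2^4.
Divisors of 16: 1, 2, 4, 8, 16.
Compute 2^d (mod 17) for the divisors d until we hit 1:
2^1 ≡ 2 (mod 17)
2^2 ≡ 4 (mod 17)
2^4 ≡ 16 (mod 17)
2^8 ≡ 1 (mod 17) ✓
Hence ord(2) = 8.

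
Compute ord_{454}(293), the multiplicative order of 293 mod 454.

226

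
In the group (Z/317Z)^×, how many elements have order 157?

φ(317) = 317 − 1 = 316 = 2^2 · 79.
Since (Z/317Z)^× is cyclic of order 316, the number of elements of order d is φ(d) when d | 316 and 0 otherwise.
Since 157 ∤ 316, the count is 0.

0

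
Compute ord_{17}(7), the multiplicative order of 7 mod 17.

The order of 7 must divide φ(17) = 17 − 1 = 16 = 2^4.
Divisors of 16: 1, 2, 4, 8, 16.
Evaluate successive powers at the divisors of 16:
7^1 ≡ 7 (mod 17)
7^2 ≡ 15 (mod 17)
7^4 ≡ 4 (mod 17)
7^8 ≡ 16 (mod 17)
7^16 ≡ 1 (mod 17) ✓
The smallest such exponent is 16, so the order of 7 is 16.

16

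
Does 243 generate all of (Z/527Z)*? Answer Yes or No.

No

527 = 17 · 31 is a product of two distinct odd primes, so (Z/527Z)^× ≅ (Z/17Z)^× × (Z/31Z)^× is not cyclic.
No primitive root modulo 527 exists; in particular 243 is not one.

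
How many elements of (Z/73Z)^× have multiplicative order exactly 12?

4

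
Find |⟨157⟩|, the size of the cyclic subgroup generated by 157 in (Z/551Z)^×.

Since 157 ∈ (Z/551Z)^×, its order divides φ(551) = φ(19·29) = (19−1)·(29−1) = 18·28 = 504 = 2^3 · 3^2 · 7.
Divisors of 504: 1, 2, 3, 4, 6, 7, 8, 9, 12, 14, 18, 21, 24, 28, 36, 42, 56, 63, 72, 84, 126, 168, 252, 504.
Evaluate successive powers at the divisors of 504:
157^1 ≡ 157
157^2 ≡ 405
157^3 ≡ 220
157^4 ≡ 378
157^6 ≡ 463
157^7 ≡ 510
157^8 ≡ 175
157^9 ≡ 476
157^12 ≡ 30
157^14 ≡ 28
157^18 ≡ 115
157^21 ≡ 505
157^24 ≡ 349
157^28 ≡ 233
157^36 ≡ 1
Hence ord(157) = 36.

36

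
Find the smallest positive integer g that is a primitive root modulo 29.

2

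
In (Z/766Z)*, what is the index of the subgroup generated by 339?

The order of 339 must divide φ(766) = φ(2)·φ(383) = 1·382 = 382 = 2 · 191.
Divisors of 382: 1, 2, 191, 382.
Test each divisor d:
339^1 ≡ 339
339^2 ≡ 21
339^191 ≡ 1
So ord_766(339) = 191, hence |⟨339⟩| = 191.
Index = |(Z/766Z)^×| / |⟨339⟩| = 382 / 191 = 2.

2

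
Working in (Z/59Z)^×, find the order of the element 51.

By Lagrange's theorem, ord_59(51) divides φ(59) = 59 − 1 = 58 = 2 · 29.
Divisors of 58: 1, 2, 29, 58.
Evaluate successive powers at the divisors of 58:
51^1 ≡ 51
51^2 ≡ 5
51^29 ≡ 1
Hence ord(51) = 29.

29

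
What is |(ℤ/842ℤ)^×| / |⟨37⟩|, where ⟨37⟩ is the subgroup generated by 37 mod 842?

Since 37 ∈ (Z/842Z)^×, its order divides φ(842) = φ(2)·φ(421) = 1·420 = 420 = 2^2 · 3 · 5 · 7.
Divisors of 420: 1, 2, 3, 4, 5, 6, 7, 10, 12, 14, 15, 20, 21, 28, 30, 35, 42, 60, 70, 84, 105, 140, 210, 420.
Test each divisor d:
37^1 ≡ 37 (mod 842)
37^2 ≡ 527 (mod 842)
37^3 ≡ 133 (mod 842)
37^4 ≡ 711 (mod 842)
37^5 ≡ 205 (mod 842)
37^6 ≡ 7 (mod 842)
37^7 ≡ 259 (mod 842)
37^10 ≡ 767 (mod 842)
37^12 ≡ 49 (mod 842)
37^14 ≡ 563 (mod 842)
37^15 ≡ 623 (mod 842)
37^20 ≡ 573 (mod 842)
37^21 ≡ 151 (mod 842)
37^28 ≡ 377 (mod 842)
37^30 ≡ 809 (mod 842)
37^35 ≡ 813 (mod 842)
37^42 ≡ 67 (mod 842)
37^60 ≡ 247 (mod 842)
37^70 ≡ 841 (mod 842)
37^84 ≡ 279 (mod 842)
37^105 ≡ 29 (mod 842)
37^140 ≡ 1 (mod 842) ✓
The order of 37 is 140, so the subgroup it generates has 140 elements.
Index = |(Z/842Z)^×| / |⟨37⟩| = 420 / 140 = 3.

3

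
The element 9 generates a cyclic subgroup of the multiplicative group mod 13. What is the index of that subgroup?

The order of 9 must divide φ(13) = 13 − 1 = 12 = 2^2 · 3.
Divisors of 12: 1, 2, 3, 4, 6, 12.
Evaluate successive powers at the divisors of 12:
9^1 ≡ 9 (mod 13)
9^2 ≡ 3 (mod 13)
9^3 ≡ 1 (mod 13) ✓
Thus |⟨9⟩| = ord(9) = 3.
The index is φ(13) / ord(9) = 12 / 3 = 4.

4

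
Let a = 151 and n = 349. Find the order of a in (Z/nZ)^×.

By Lagrange's theorem, ord_349(151) divides φ(349) = 349 − 1 = 348 = 2^2 · 3 · 29.
Divisors of 348: 1, 2, 3, 4, 6, 12, 29, 58, 87, 116, 174, 348.
Evaluate successive powers at the divisors of 348:
151^1 ≡ 151 (mod 349)
151^2 ≡ 116 (mod 349)
151^3 ≡ 66 (mod 349)
151^4 ≡ 194 (mod 349)
151^6 ≡ 168 (mod 349)
151^12 ≡ 304 (mod 349)
151^29 ≡ 122 (mod 349)
151^58 ≡ 226 (mod 349)
151^87 ≡ 1 (mod 349) ✓
Hence ord(151) = 87.

87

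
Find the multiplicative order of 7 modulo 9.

Since 7 ∈ (Z/9Z)^×, its order divides φ(9) = φ(3^2) = 3·(3−1) = 6 = 2 · 3.
Divisors of 6: 1, 2, 3, 6.
Test each divisor d:
7^1 ≡ 7 (mod 9)
7^2 ≡ 4 (mod 9)
7^3 ≡ 1 (mod 9) ✓
So ord_9(7) = 3.

3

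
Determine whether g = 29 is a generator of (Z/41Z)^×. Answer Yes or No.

Yes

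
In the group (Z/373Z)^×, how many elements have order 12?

4

φ(373) = 373 − 1 = 372 = 2^2 · 3 · 31.
Since (Z/373Z)^× is cyclic of order 372, the number of elements of order d is φ(d) when d | 372 and 0 otherwise.
12 = 2^2 · 3 divides 372, and φ(12) = 4.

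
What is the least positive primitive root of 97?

5

φ(97) = 97 − 1 = 96 = 2^5 · 3.
g is a primitive root iff g^(96/q) ≢ 1 (mod 97) for each prime q ∈ {2, 3}.
g = 2: 2^48 ≡ 1 — hits 1, so not a primitive root.
g = 3: 3^48 ≡ 1 — hits 1, so not a primitive root.
g = 4: 4^48 ≡ 1 — hits 1, so not a primitive root.
g = 5: 5^48 ≡ 96; 5^32 ≡ 35 — none is 1, so 5 is a primitive root.
So 5 is the smallest generator of (Z/97Z)^×.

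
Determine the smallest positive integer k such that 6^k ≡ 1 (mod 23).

ord(6) | φ(23) = 23 − 1 = 22 = 2 · 11.
Divisors of 22: 1, 2, 11, 22.
Test each divisor d:
6^1 ≡ 6
6^2 ≡ 13
6^11 ≡ 1
The smallest such exponent is 11, so the order of 6 is 11.

11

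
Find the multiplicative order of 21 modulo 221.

By Lagrange's theorem, ord_221(21) divides φ(221) = φ(13·17) = (13−1)·(17−1) = 12·16 = 192 = 2^6 · 3.
Divisors of 192: 1, 2, 3, 4, 6, 8, 12, 16, 24, 32, 48, 64, 96, 192.
Evaluate successive powers at the divisors of 192:
21^1 ≡ 21 (mod 221)
21^2 ≡ 220 (mod 221)
21^3 ≡ 200 (mod 221)
21^4 ≡ 1 (mod 221) ✓
Hence ord(21) = 4.

4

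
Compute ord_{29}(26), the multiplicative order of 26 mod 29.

28

Since 26 ∈ (Z/29Z)^×, its order divides φ(29) = 29 − 1 = 28 = 2^2 · 7.
Divisors of 28: 1, 2, 4, 7, 14, 28.
Compute 26^d (mod 29) for the divisors d until we hit 1:
26^1 ≡ 26 (mod 29)
26^2 ≡ 9 (mod 29)
26^4 ≡ 23 (mod 29)
26^7 ≡ 17 (mod 29)
26^14 ≡ 28 (mod 29)
26^28 ≡ 1 (mod 29) ✓
So ord_29(26) = 28.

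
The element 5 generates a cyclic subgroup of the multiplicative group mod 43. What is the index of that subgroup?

1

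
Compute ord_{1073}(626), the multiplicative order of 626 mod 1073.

36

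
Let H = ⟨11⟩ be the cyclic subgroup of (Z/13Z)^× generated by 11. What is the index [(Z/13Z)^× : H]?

1

ord(11) | φ(13) = 13 − 1 = 12 = 2^2 · 3.
Divisors of 12: 1, 2, 3, 4, 6, 12.
Evaluate successive powers at the divisors of 12:
11^1 ≡ 11 (mod 13)
11^2 ≡ 4 (mod 13)
11^3 ≡ 5 (mod 13)
11^4 ≡ 3 (mod 13)
11^6 ≡ 12 (mod 13)
11^12 ≡ 1 (mod 13) ✓
The order of 11 is 12, so the subgroup it generates has 12 elements.
The index is φ(13) / ord(11) = 12 / 12 = 1.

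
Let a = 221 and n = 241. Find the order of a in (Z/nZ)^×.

120

The order of 221 must divide φ(241) = 241 − 1 = 240 = 2^4 · 3 · 5.
Divisors of 240: 1, 2, 3, 4, 5, 6, 8, 10, 12, 15, 16, 20, 24, 30, 40, 48, 60, 80, 120, 240.
Check 221^d mod 241 for each divisor in increasing order:
221^1 ≡ 221 (mod 241)
221^2 ≡ 159 (mod 241)
221^3 ≡ 194 (mod 241)
221^4 ≡ 217 (mod 241)
221^5 ≡ 239 (mod 241)
221^6 ≡ 40 (mod 241)
221^8 ≡ 94 (mod 241)
221^10 ≡ 4 (mod 241)
221^12 ≡ 154 (mod 241)
221^15 ≡ 233 (mod 241)
221^16 ≡ 160 (mod 241)
221^20 ≡ 16 (mod 241)
221^24 ≡ 98 (mod 241)
221^30 ≡ 64 (mod 241)
221^40 ≡ 15 (mod 241)
221^48 ≡ 205 (mod 241)
221^60 ≡ 240 (mod 241)
221^80 ≡ 225 (mod 241)
221^120 ≡ 1 (mod 241) ✓
Therefore the multiplicative order of 221 modulo 241 is 120.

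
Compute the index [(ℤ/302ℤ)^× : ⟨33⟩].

By Lagrange's theorem, ord_302(33) divides φ(302) = φ(2)·φ(151) = 1·150 = 150 = 2 · 3 · 5^2.
Divisors of 150: 1, 2, 3, 5, 6, 10, 15, 25, 30, 50, 75, 150.
Test each divisor d:
33^1 ≡ 33 (mod 302)
33^2 ≡ 183 (mod 302)
33^3 ≡ 301 (mod 302)
33^5 ≡ 119 (mod 302)
33^6 ≡ 1 (mod 302) ✓
The order of 33 is 6, so the subgroup it generates has 6 elements.
[(Z/302Z)^× : ⟨33⟩] = 150/6 = 25.

25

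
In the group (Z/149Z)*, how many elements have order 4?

2

φ(149) = 149 − 1 = 148 = 2^2 · 37.
Since (Z/149Z)^× is cyclic of order 148, the number of elements of order d is φ(d) when d | 148 and 0 otherwise.
4 = 2^2 divides 148, and φ(4) = 2.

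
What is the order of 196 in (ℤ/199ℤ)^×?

99

By Lagrange's theorem, ord_199(196) divides φ(199) = 199 − 1 = 198 = 2 · 3^2 · 11.
Divisors of 198: 1, 2, 3, 6, 9, 11, 18, 22, 33, 66, 99, 198.
Compute 196^d (mod 199) for the divisors d until we hit 1:
196^1 ≡ 196
196^2 ≡ 9
196^3 ≡ 172
196^6 ≡ 132
196^9 ≡ 18
196^11 ≡ 162
196^18 ≡ 125
196^22 ≡ 175
196^33 ≡ 92
196^66 ≡ 106
196^99 ≡ 1
The smallest such exponent is 99, so the order of 196 is 99.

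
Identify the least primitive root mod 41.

6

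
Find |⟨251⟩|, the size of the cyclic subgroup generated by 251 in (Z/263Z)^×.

By Lagrange's theorem, ord_263(251) divides φ(263) = 263 − 1 = 262 = 2 · 131.
Divisors of 262: 1, 2, 131, 262.
Test each divisor d:
251^1 ≡ 251
251^2 ≡ 144
251^131 ≡ 262
251^262 ≡ 1
Hence ord(251) = 262.

262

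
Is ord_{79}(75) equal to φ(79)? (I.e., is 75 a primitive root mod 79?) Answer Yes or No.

Yes

φ(79) = 79 − 1 = 78 = 2 · 3 · 13.
75 is a primitive root mod 79 iff 75^(φ(79)/q) ≢ 1 for every prime q | φ(79), i.e. q ∈ {2, 3, 13}.
75^39 ≡ 78 (mod 79)  [q = 2: ≢ 1 ✓]
75^26 ≡ 55 (mod 79)  [q = 3: ≢ 1 ✓]
75^6 ≡ 67 (mod 79)  [q = 13: ≢ 1 ✓]
Every test exponent gives a nontrivial residue, hence 75 generates the full group.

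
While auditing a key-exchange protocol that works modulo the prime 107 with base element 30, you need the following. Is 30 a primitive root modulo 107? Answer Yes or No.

No

φ(107) = 107 − 1 = 106 = 2 · 53.
An element g generates (Z/107Z)^× iff g^(106/q) ≢ 1 (mod 107) for each prime q ∈ {2, 53}.
30^53 ≡ 1 (mod 107)  [q = 2: ≡ 1 ✗]
30^2 ≡ 44 (mod 107)  [q = 53: ≢ 1 ✓]
Since 30^53 ≡ 1, the order of 30 divides 53 < 106, so 30 is not a primitive root.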